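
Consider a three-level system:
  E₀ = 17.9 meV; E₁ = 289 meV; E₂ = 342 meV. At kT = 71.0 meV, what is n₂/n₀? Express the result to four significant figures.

0.01041

n₂/n₀ = exp[−(E₂−E₀)/kT] = exp(−(324.1 meV)/(71.0 meV)) = exp(-4.56479) = 0.01041.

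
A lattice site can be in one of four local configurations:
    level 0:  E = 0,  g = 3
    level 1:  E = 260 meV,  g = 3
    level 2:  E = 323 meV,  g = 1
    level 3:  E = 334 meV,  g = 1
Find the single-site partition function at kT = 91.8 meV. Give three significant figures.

Z = 3.23

Eᵢ/kT = 0, 2.8322, 3.5185, 3.6383.
Z = Σ gᵢe^(−Eᵢ/kT) = 3·e^(−0) + 3·e^(−2.8322) + 1·e^(−3.5185) + 1·e^(−3.6383) = 3.0000 + 0.17665 + 0.029644 + 0.026297 = 3.2326.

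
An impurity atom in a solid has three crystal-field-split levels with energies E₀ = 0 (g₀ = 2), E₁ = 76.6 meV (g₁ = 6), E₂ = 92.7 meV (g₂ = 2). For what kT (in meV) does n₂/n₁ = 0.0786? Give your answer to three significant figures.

n₂/n₁ = (g₂/g₁) exp[−(E₂−E₁)/kT] = 0.0786.
⇒ (E₂−E₁)/kT = ln((2/6)/0.0786) = ln(4.2409) = 1.4448.
kT = 16.1 meV / 1.4448 = 11.1 meV.

11.1 meV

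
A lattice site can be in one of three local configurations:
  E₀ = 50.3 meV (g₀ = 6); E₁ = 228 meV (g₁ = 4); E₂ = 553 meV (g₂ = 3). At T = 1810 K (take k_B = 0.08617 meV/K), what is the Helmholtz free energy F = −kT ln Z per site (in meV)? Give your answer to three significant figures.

k_BT = 0.08617 × 1810 K = 155.97 meV.
Eᵢ/kT = 0.32250, 1.4618, 3.5456.
Z = Σ gᵢe^(−Eᵢ/kT) = 6·e^(−0.32250) + 4·e^(−1.4618) + 3·e^(−3.5456) = 4.3460 + 0.92727 + 0.086554 = 5.3598.
F = −kT ln Z = −155.97 × ln(5.3598) = −155.97 × 1.6789 = -262 meV.

-262 meV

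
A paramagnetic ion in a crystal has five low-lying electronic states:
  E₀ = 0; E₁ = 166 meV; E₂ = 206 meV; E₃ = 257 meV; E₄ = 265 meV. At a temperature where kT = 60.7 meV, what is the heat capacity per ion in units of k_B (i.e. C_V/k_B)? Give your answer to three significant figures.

Eᵢ/kT = 0, 2.7348, 3.3937, 4.2339, 4.3657.
Z = Σ e^(−Eᵢ/kT) = e^(−0) + e^(−2.7348) + e^(−3.3937) + e^(−4.2339) + e^(−4.3657) = 1.0000 + 0.064907 + 0.033584 + 0.014496 + 0.012706 = 1.1257.
⟨E⟩ = 22.018 meV, ⟨E²⟩ = 4498.1 meV².
C_V/k_B = (⟨E²⟩ − ⟨E⟩²)/(kT)² = (4498.1 − 484.79)/3684.5 = 1.09.

1.09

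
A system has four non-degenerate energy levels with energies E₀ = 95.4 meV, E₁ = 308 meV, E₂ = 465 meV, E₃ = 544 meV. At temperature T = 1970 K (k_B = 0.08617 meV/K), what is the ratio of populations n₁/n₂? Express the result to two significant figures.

2.5

k_BT = 0.08617 × 1970 K = 169.8 meV.
n₁/n₂ = exp[−(E₁−E₂)/kT] = exp(−(-157 meV)/(169.8 meV)) = exp(0.9246) = 2.5.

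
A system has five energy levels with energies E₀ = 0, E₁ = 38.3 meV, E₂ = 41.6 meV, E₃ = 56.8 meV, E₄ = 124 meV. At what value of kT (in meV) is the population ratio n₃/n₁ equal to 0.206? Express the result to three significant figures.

11.7 meV

n₃/n₁ = exp[−(E₃−E₁)/kT] = 0.206.
⇒ (E₃−E₁)/kT = ln(1/0.206) = ln(4.8544) = 1.5799.
kT = 18.5 meV / 1.5799 = 11.7 meV.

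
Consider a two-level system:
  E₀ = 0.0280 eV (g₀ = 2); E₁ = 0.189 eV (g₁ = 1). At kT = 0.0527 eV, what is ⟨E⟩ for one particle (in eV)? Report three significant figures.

Eᵢ/kT = 0.53131, 3.5863.
Z = Σ gᵢe^(−Eᵢ/kT) = 2·e^(−0.53131) + 1·e^(−3.5863) = 1.1757 + 0.027701 = 1.2034.
⟨E⟩ = Σ Eᵢ gᵢe^(−Eᵢ/kT) / Z = (0.0280·1.1757 + 0.189·0.027701) / 1.2034 = 0.0317 eV.

0.0317 eV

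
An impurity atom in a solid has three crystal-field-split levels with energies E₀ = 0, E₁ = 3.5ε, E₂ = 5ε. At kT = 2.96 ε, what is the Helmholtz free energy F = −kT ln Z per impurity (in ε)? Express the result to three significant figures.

Eᵢ/kT = 0, 1.1824, 1.6892.
Z = Σ e^(−Eᵢ/kT) = e^(−0) + e^(−1.1824) + e^(−1.6892) = 1.0000 + 0.30654 + 0.18467 = 1.4912.
F = −kT ln Z = −2.96 × ln(1.4912) = −2.96 × 0.39958 = -1.18 ε.

-1.18 ε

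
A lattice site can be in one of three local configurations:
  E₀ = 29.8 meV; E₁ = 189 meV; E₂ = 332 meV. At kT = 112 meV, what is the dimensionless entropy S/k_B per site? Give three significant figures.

Eᵢ/kT = 0.26607, 1.6875, 2.9643.
Z = Σ e^(−Eᵢ/kT) = e^(−0.26607) + e^(−1.6875) + e^(−2.9643) = 0.76639 + 0.18498 + 0.051597 = 1.0030.
⟨E⟩ = Σ EᵢPᵢ = 74.706 meV.
S/k_B = ln Z + ⟨E⟩/kT = ln(1.0030) + 74.706/112 = 0.0029955 + 0.66702 = 0.670.

0.670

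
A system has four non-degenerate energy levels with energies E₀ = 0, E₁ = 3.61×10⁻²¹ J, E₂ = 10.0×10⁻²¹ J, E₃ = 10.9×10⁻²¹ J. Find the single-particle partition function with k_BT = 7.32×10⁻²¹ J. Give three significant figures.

Z = 2.09

Eᵢ/kT = 0, 0.49317, 1.3661, 1.4891.
Z = Σ e^(−Eᵢ/kT) = e^(−0) + e^(−0.49317) + e^(−1.3661) + e^(−1.4891) = 1.0000 + 0.61069 + 0.25510 + 0.22558 = 2.0914.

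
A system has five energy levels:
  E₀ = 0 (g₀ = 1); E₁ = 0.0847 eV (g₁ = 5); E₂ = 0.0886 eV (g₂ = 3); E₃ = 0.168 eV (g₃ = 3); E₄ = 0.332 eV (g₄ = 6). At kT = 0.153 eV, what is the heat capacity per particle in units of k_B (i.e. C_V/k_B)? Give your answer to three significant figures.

0.306

Eᵢ/kT = 0, 0.55359, 0.57908, 1.0980, 2.1699.
Z = Σ gᵢe^(−Eᵢ/kT) = 1·e^(−0) + 5·e^(−0.55359) + 3·e^(−0.57908) + 3·e^(−1.0980) + 6·e^(−2.1699) = 1.0000 + 2.8744 + 1.6812 + 1.0006 + 0.68513 = 7.2413.
⟨E⟩ = 0.10882 eV, ⟨E²⟩ = 0.018999 eV².
C_V/k_B = (⟨E²⟩ − ⟨E⟩²)/(kT)² = (0.018999 − 0.011842)/0.023409 = 0.306.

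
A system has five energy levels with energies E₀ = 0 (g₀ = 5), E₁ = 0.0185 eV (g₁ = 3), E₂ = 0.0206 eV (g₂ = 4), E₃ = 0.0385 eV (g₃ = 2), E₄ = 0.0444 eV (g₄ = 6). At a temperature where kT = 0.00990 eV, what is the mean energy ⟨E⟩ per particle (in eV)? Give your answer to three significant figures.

Eᵢ/kT = 0, 1.8687, 2.0808, 3.8889, 4.4848.
Z = Σ gᵢe^(−Eᵢ/kT) = 5·e^(−0) + 3·e^(−1.8687) + 4·e^(−2.0808) + 2·e^(−3.8889) + 6·e^(−4.4848) = 5.0000 + 0.46297 + 0.49932 + 0.040936 + 0.067675 = 6.0709.
⟨E⟩ = Σ Eᵢ gᵢe^(−Eᵢ/kT) / Z = (0·5.0000 + 0.0185·0.46297 + 0.0206·0.49932 + 0.0385·0.040936 + 0.0444·0.067675) / 6.0709 = 0.00386 eV.

0.00386 eV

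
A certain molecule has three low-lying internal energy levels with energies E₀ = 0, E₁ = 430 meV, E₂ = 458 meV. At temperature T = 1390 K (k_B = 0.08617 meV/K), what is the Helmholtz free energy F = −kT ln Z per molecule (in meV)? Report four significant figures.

-5.780 meV

k_BT = 0.08617 × 1390 K = 119.776 meV.
Eᵢ/kT = 0, 3.59003, 3.82380.
Z = Σ e^(−Eᵢ/kT) = e^(−0) + e^(−3.59003) + e^(−3.82380) = 1.00000 + 0.0275975 + 0.0218446 = 1.04944.
F = −kT ln Z = −119.776 × ln(1.04944) = −119.776 × 0.0482567 = -5.780 meV.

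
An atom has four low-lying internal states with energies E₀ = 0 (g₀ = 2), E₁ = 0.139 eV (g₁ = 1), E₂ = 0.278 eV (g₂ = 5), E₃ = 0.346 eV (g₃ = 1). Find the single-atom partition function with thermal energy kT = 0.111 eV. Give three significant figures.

Z = 2.74

Eᵢ/kT = 0, 1.2523, 2.5045, 3.1171.
Z = Σ gᵢe^(−Eᵢ/kT) = 2·e^(−0) + 1·e^(−1.2523) + 5·e^(−2.5045) + 1·e^(−3.1171) = 2.0000 + 0.28585 + 0.40858 + 0.044285 = 2.7387.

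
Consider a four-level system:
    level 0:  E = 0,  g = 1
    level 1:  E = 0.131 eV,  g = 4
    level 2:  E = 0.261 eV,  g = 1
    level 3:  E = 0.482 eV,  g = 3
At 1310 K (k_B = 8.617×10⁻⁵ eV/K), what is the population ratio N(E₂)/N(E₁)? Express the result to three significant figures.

0.0790

k_BT = 8.617×10⁻⁵ × 1310 K = 0.11288 eV.
n₂/n₁ = (g₂/g₁) exp[−(E₂−E₁)/kT] = (1/4) × exp(−(0.130 eV)/(0.11288 eV)) = (1/4) × exp(-1.1517) = 0.0790.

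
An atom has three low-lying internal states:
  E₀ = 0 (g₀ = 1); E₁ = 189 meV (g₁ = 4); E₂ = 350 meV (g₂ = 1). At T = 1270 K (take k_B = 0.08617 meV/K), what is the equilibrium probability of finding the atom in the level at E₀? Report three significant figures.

0.571

k_BT = 0.08617 × 1270 K = 109.44 meV.
Eᵢ/kT = 0, 1.7270, 3.1981.
Z = Σ gᵢe^(−Eᵢ/kT) = 1·e^(−0) + 4·e^(−1.7270) + 1·e^(−3.1981) = 1.0000 + 0.71127 + 0.040840 = 1.7521.
P₀ = g₀ e^(−E₀/kT) / Z = 1.0000/1.7521 = 0.571.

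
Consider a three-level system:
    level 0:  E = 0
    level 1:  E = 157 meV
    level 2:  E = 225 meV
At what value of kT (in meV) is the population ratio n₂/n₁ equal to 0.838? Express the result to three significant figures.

n₂/n₁ = exp[−(E₂−E₁)/kT] = 0.838.
⇒ (E₂−E₁)/kT = ln(1/0.838) = ln(1.1933) = 0.17672.
kT = 68 meV / 0.17672 = 385 meV.

385 meV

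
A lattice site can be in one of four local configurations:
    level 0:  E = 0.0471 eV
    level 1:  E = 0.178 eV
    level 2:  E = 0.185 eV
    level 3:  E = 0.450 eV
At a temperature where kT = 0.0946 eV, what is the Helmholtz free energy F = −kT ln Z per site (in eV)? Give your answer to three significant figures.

Eᵢ/kT = 0.49789, 1.8816, 1.9556, 4.7569.
Z = Σ e^(−Eᵢ/kT) = e^(−0.49789) + e^(−1.8816) + e^(−1.9556) + e^(−4.7569) = 0.60781 + 0.15235 + 0.14148 + 0.0085922 = 0.91023.
F = −kT ln Z = −0.0946 × ln(0.91023) = −0.0946 × -0.094058 = 0.00890 eV.

0.00890 eV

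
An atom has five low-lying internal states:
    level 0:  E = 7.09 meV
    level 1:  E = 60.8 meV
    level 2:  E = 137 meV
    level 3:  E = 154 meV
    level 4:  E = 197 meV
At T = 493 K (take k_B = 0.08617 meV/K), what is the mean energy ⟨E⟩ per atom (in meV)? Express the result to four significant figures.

27.55 meV

k_BT = 0.08617 × 493 K = 42.4818 meV.
Eᵢ/kT = 0.166895, 1.43120, 3.22491, 3.62508, 4.63728.
Z = Σ e^(−Eᵢ/kT) = e^(−0.166895) + e^(−1.43120) + e^(−3.22491) + e^(−3.62508) + e^(−4.63728) = 0.846288 + 0.239022 + 0.0397594 + 0.0266470 + 0.00968400 = 1.16140.
⟨E⟩ = Σ Eᵢ e^(−Eᵢ/kT) / Z = (7.09·0.846288 + 60.8·0.239022 + 137·0.0397594 + 154·0.0266470 + 197·0.00968400) / 1.16140 = 27.55 meV.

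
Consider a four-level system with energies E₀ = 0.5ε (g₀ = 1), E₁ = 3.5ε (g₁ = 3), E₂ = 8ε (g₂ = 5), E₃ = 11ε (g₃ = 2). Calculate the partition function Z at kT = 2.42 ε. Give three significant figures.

Z = 1.72

Eᵢ/kT = 0.20661, 1.4463, 3.3058, 4.5455.
Z = Σ gᵢe^(−Eᵢ/kT) = 1·e^(−0.20661) + 3·e^(−1.4463) + 5·e^(−3.3058) + 2·e^(−4.5455) = 0.81334 + 0.70632 + 0.18335 + 0.021230 = 1.7242.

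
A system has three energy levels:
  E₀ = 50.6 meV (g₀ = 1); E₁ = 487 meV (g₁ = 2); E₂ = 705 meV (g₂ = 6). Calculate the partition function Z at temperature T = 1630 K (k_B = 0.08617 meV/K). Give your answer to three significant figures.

k_BT = 0.08617 × 1630 K = 140.46 meV.
Eᵢ/kT = 0.36024, 3.4672, 5.0192.
Z = Σ gᵢe^(−Eᵢ/kT) = 1·e^(−0.36024) + 2·e^(−3.4672) + 6·e^(−5.0192) = 0.69751 + 0.062409 + 0.039659 = 0.79958.

Z = 0.800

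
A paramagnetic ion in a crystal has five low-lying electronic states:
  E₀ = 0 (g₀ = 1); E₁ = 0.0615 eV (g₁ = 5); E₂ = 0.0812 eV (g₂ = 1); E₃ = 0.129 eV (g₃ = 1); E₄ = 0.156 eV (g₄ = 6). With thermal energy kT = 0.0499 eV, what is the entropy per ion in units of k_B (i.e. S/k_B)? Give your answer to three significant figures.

2.14

Eᵢ/kT = 0, 1.2325, 1.6273, 2.5852, 3.1263.
Z = Σ gᵢe^(−Eᵢ/kT) = 1·e^(−0) + 5·e^(−1.2325) + 1·e^(−1.6273) + 1·e^(−2.5852) + 6·e^(−3.1263) = 1.0000 + 1.4578 + 0.19646 + 0.075381 + 0.26328 = 2.9929.
⟨E⟩ = Σ EᵢPᵢ = 0.052258 eV.
S/k_B = ln Z + ⟨E⟩/kT = ln(2.9929) + 0.052258/0.0499 = 1.0962 + 1.0473 = 2.14.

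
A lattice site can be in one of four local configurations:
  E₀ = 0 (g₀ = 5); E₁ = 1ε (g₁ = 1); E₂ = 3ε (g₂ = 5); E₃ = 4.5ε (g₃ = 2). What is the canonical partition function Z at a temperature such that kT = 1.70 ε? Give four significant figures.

Eᵢ/kT = 0, 0.588235, 1.76471, 2.64706.
Z = Σ gᵢe^(−Eᵢ/kT) = 5·e^(−0) + 1·e^(−0.588235) + 5·e^(−1.76471) + 2·e^(−2.64706) = 5.00000 + 0.555307 + 0.856182 + 0.141718 = 6.55321.

Z = 6.553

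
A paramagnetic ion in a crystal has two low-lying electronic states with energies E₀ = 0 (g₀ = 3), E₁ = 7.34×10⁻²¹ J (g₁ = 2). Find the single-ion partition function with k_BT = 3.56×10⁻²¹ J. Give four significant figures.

Z = 3.254

Eᵢ/kT = 0, 2.06180.
Z = Σ gᵢe^(−Eᵢ/kT) = 3·e^(−0) + 2·e^(−2.06180) = 3.00000 + 0.254450 = 3.25445.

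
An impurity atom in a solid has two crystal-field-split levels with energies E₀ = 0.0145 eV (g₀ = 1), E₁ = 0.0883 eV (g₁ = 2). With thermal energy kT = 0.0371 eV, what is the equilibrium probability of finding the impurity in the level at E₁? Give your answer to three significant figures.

0.215

Eᵢ/kT = 0.39084, 2.3801.
Z = Σ gᵢe^(−Eᵢ/kT) = 1·e^(−0.39084) + 2·e^(−2.3801) = 0.67649 + 0.18508 = 0.86157.
P₁ = g₁ e^(−E₁/kT) / Z = 0.18508/0.86157 = 0.215.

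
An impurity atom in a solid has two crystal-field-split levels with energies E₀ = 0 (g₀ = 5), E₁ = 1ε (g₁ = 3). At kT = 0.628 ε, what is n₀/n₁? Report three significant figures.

n₀/n₁ = (g₀/g₁) exp[−(E₀−E₁)/kT] = (5/3) × exp(−(-1ε)/(0.628ε)) = (5/3) × exp(1.5924) = 8.19.

8.19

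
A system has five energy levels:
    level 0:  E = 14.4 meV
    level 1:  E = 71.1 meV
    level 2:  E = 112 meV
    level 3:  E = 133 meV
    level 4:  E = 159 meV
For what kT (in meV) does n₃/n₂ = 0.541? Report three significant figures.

n₃/n₂ = exp[−(E₃−E₂)/kT] = 0.541.
⇒ (E₃−E₂)/kT = ln(1/0.541) = ln(1.8484) = 0.61432.
kT = 21 meV / 0.61432 = 34.2 meV.

34.2 meV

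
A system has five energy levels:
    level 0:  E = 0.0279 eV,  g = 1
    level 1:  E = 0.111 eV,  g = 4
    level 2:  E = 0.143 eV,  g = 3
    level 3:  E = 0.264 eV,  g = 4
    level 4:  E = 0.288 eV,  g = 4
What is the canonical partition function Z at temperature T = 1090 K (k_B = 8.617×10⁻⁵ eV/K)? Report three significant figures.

Z = 3.05

k_BT = 8.617×10⁻⁵ × 1090 K = 0.093925 eV.
Eᵢ/kT = 0.29705, 1.1818, 1.5225, 2.8108, 3.0663.
Z = Σ gᵢe^(−Eᵢ/kT) = 1·e^(−0.29705) + 4·e^(−1.1818) + 3·e^(−1.5225) + 4·e^(−2.8108) + 4·e^(−3.0663) = 0.74301 + 1.2269 + 0.65450 + 0.24063 + 0.18637 = 3.0514.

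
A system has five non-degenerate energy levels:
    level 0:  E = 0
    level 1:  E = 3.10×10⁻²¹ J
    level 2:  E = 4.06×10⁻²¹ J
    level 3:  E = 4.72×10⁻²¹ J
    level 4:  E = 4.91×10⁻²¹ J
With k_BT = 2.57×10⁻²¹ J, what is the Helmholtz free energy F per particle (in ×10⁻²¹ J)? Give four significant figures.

Eᵢ/kT = 0, 1.20623, 1.57977, 1.83658, 1.91051.
Z = Σ e^(−Eᵢ/kT) = e^(−0) + e^(−1.20623) + e^(−1.57977) + e^(−1.83658) + e^(−1.91051) = 1.00000 + 0.299324 + 0.206022 + 0.159362 + 0.148005 = 1.81271.
F = −kT ln Z = −2.57 × ln(1.81271) = −2.57 × 0.594823 = -1.529 ×10⁻²¹ J.

-1.529 ×10⁻²¹ J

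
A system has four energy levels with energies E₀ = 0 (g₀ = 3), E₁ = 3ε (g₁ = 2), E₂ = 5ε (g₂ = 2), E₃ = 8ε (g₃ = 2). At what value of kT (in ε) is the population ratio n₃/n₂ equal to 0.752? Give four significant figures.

n₃/n₂ = (g₃/g₂) exp[−(E₃−E₂)/kT] = 0.752.
⇒ (E₃−E₂)/kT = ln((2/2)/0.752) = ln(1.32979) = 0.285021.
kT = 3ε / 0.285021 = 10.53 ε.

10.53 ε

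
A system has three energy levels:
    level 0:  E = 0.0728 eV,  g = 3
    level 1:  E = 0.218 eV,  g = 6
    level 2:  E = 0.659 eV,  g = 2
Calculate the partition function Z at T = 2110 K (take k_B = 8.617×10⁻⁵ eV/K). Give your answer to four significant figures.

Z = 3.872

k_BT = 8.617×10⁻⁵ × 2110 K = 0.181819 eV.
Eᵢ/kT = 0.400398, 1.19899, 3.62448.
Z = Σ gᵢe^(−Eᵢ/kT) = 3·e^(−0.400398) + 6·e^(−1.19899) + 2·e^(−3.62448) = 2.01016 + 1.80899 + 0.0533259 = 3.87248.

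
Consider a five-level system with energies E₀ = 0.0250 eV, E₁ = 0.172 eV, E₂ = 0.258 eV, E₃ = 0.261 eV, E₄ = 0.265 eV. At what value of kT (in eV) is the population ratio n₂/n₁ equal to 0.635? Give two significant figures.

0.19 eV

n₂/n₁ = exp[−(E₂−E₁)/kT] = 0.635.
⇒ (E₂−E₁)/kT = ln(1/0.635) = ln(1.575) = 0.4543.
kT = 0.086 eV / 0.4543 = 0.19 eV.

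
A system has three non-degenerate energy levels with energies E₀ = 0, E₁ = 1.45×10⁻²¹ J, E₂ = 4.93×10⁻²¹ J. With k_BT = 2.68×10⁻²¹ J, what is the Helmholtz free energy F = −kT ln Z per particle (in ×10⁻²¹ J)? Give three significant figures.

Eᵢ/kT = 0, 0.54104, 1.8396.
Z = Σ e^(−Eᵢ/kT) = e^(−0) + e^(−0.54104) + e^(−1.8396) = 1.0000 + 0.58214 + 0.15888 = 1.7410.
F = −kT ln Z = −2.68 × ln(1.7410) = −2.68 × 0.55446 = -1.49 ×10⁻²¹ J.

-1.49 ×10⁻²¹ J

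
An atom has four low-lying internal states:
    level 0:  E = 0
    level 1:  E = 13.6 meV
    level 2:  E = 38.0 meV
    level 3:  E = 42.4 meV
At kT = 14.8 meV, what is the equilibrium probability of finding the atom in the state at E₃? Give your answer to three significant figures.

Eᵢ/kT = 0, 0.91892, 2.5676, 2.8649.
Z = Σ e^(−Eᵢ/kT) = e^(−0) + e^(−0.91892) + e^(−2.5676) + e^(−2.8649) = 1.0000 + 0.39895 + 0.076719 + 0.056989 = 1.5327.
P₃ = e^(−E₃/kT) / Z = 0.056989/1.5327 = 0.0372.

0.0372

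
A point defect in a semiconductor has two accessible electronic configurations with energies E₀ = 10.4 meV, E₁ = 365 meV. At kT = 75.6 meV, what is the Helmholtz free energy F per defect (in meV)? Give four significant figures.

Eᵢ/kT = 0.137566, 4.82804.
Z = Σ e^(−Eᵢ/kT) = e^(−0.137566) + e^(−4.82804) = 0.871477 + 0.00800219 = 0.879479.
F = −kT ln Z = −75.6 × ln(0.879479) = −75.6 × -0.128426 = 9.709 meV.

9.709 meV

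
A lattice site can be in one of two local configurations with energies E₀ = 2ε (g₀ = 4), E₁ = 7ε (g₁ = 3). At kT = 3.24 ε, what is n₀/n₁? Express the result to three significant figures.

6.24

n₀/n₁ = (g₀/g₁) exp[−(E₀−E₁)/kT] = (4/3) × exp(−(-5ε)/(3.24ε)) = (4/3) × exp(1.5432) = 6.24.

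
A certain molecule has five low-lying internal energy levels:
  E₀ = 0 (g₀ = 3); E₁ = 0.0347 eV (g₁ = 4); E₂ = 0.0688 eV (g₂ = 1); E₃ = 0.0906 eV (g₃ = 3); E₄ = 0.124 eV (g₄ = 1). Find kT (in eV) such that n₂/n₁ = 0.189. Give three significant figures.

n₂/n₁ = (g₂/g₁) exp[−(E₂−E₁)/kT] = 0.189.
⇒ (E₂−E₁)/kT = ln((1/4)/0.189) = ln(1.3228) = 0.27975.
kT = 0.0341 eV / 0.27975 = 0.122 eV.

0.122 eV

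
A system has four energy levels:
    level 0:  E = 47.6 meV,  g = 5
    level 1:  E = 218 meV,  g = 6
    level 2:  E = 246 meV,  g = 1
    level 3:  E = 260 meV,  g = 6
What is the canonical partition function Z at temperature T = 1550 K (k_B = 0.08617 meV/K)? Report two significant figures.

Z = 5.7

k_BT = 0.08617 × 1550 K = 133.6 meV.
Eᵢ/kT = 0.3563, 1.632, 1.841, 1.946.
Z = Σ gᵢe^(−Eᵢ/kT) = 5·e^(−0.3563) + 6·e^(−1.632) + 1·e^(−1.841) + 6·e^(−1.946) = 3.501 + 1.173 + 0.1587 + 0.8571 = 5.690.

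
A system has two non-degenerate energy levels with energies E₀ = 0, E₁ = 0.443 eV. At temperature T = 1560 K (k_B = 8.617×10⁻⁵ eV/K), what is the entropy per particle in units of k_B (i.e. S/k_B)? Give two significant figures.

0.15

k_BT = 8.617×10⁻⁵ × 1560 K = 0.1344 eV.
Eᵢ/kT = 0, 3.296.
Z = Σ e^(−Eᵢ/kT) = e^(−0) + e^(−3.296) = 1.000 + 0.03703 = 1.037.
⟨E⟩ = Σ EᵢPᵢ = 0.01582 eV.
S/k_B = ln Z + ⟨E⟩/kT = ln(1.037) + 0.01582/0.1344 = 0.03633 + 0.1177 = 0.15.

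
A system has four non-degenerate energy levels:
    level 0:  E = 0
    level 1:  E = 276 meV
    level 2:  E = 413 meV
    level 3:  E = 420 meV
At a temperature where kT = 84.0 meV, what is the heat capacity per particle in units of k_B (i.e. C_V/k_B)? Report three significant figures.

0.679

Eᵢ/kT = 0, 3.2857, 4.9167, 5.0000.
Z = Σ e^(−Eᵢ/kT) = e^(−0) + e^(−3.2857) + e^(−4.9167) + e^(−5.0000) = 1.0000 + 0.037414 + 0.0073233 + 0.0067379 = 1.0515.
⟨E⟩ = 15.388 meV, ⟨E²⟩ = 5028.8 meV².
C_V/k_B = (⟨E²⟩ − ⟨E⟩²)/(kT)² = (5028.8 − 236.79)/7056.0 = 0.679.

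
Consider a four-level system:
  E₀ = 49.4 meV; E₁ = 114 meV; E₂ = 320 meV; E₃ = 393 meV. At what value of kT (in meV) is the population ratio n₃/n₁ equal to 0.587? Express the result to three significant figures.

524 meV

n₃/n₁ = exp[−(E₃−E₁)/kT] = 0.587.
⇒ (E₃−E₁)/kT = ln(1/0.587) = ln(1.7036) = 0.53274.
kT = 279 meV / 0.53274 = 524 meV.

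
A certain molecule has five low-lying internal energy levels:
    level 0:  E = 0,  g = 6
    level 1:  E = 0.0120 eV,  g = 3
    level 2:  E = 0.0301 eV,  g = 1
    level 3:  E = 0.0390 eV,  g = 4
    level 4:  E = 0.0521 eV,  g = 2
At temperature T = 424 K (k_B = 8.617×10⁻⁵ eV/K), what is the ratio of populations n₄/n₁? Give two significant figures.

k_BT = 8.617×10⁻⁵ × 424 K = 0.03654 eV.
n₄/n₁ = (g₄/g₁) exp[−(E₄−E₁)/kT] = (2/3) × exp(−(0.0401 eV)/(0.03654 eV)) = (2/3) × exp(-1.097) = 0.22.

0.22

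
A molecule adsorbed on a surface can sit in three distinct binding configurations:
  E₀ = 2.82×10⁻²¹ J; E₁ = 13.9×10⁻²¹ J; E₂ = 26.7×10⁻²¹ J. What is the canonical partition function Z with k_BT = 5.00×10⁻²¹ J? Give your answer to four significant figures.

Eᵢ/kT = 0.564000, 2.78000, 5.34000.
Z = Σ e^(−Eᵢ/kT) = e^(−0.564000) + e^(−2.78000) + e^(−5.34000) = 0.568929 + 0.0620385 + 0.00479587 = 0.635763.

Z = 0.6358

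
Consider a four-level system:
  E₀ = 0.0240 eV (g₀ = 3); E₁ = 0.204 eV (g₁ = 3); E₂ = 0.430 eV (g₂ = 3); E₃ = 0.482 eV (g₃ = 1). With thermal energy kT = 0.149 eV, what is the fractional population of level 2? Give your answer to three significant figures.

Eᵢ/kT = 0.16107, 1.3691, 2.8859, 3.2349.
Z = Σ gᵢe^(−Eᵢ/kT) = 3·e^(−0.16107) + 3·e^(−1.3691) + 3·e^(−2.8859) + 1·e^(−3.2349) = 2.5537 + 0.76301 + 0.16741 + 0.039364 = 3.5235.
P₂ = g₂ e^(−E₂/kT) / Z = 0.16741/3.5235 = 0.0475.

0.0475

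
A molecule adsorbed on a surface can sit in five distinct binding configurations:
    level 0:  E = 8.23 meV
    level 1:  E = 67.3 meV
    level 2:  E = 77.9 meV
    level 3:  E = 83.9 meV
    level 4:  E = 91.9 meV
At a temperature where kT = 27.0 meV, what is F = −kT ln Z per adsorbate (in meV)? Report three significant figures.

Eᵢ/kT = 0.30481, 2.4926, 2.8852, 3.1074, 3.4037.
Z = Σ e^(−Eᵢ/kT) = e^(−0.30481) + e^(−2.4926) + e^(−2.8852) + e^(−3.1074) + e^(−3.4037) = 0.73726 + 0.082695 + 0.055844 + 0.044717 + 0.033250 = 0.95377.
F = −kT ln Z = −27.0 × ln(0.95377) = −27.0 × -0.047333 = 1.28 meV.

1.28 meV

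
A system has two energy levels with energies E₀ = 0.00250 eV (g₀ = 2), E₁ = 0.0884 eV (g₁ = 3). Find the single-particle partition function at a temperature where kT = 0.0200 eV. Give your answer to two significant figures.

Z = 1.8

Eᵢ/kT = 0.1250, 4.420.
Z = Σ gᵢe^(−Eᵢ/kT) = 2·e^(−0.1250) + 3·e^(−4.420) = 1.765 + 0.03610 = 1.801.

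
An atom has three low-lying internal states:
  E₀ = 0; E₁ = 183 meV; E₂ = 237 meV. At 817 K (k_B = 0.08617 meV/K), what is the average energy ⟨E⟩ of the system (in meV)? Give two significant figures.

k_BT = 0.08617 × 817 K = 70.40 meV.
Eᵢ/kT = 0, 2.599, 3.366.
Z = Σ e^(−Eᵢ/kT) = e^(−0) + e^(−2.599) + e^(−3.366) = 1.000 + 0.07435 + 0.03453 = 1.109.
⟨E⟩ = Σ Eᵢ e^(−Eᵢ/kT) / Z = (0·1.000 + 183·0.07435 + 237·0.03453) / 1.109 = 20 meV.

20 meV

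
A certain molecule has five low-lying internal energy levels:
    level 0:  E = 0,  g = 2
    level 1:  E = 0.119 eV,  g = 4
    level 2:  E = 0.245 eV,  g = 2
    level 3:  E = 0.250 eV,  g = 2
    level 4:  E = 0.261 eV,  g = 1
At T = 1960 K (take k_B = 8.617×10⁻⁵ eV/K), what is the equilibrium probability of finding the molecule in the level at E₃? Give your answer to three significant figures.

k_BT = 8.617×10⁻⁵ × 1960 K = 0.16889 eV.
Eᵢ/kT = 0, 0.70460, 1.4506, 1.4803, 1.5454.
Z = Σ gᵢe^(−Eᵢ/kT) = 2·e^(−0) + 4·e^(−0.70460) + 2·e^(−1.4506) + 2·e^(−1.4803) + 1·e^(−1.5454) = 2.0000 + 1.9772 + 0.46886 + 0.45514 + 0.21323 = 5.1144.
P₃ = g₃ e^(−E₃/kT) / Z = 0.45514/5.1144 = 0.0890.

0.0890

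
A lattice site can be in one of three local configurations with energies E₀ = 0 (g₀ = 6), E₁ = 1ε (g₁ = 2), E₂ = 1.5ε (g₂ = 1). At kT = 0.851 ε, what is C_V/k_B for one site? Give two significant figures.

Eᵢ/kT = 0, 1.175, 1.763.
Z = Σ gᵢe^(−Eᵢ/kT) = 6·e^(−0) + 2·e^(−1.175) + 1·e^(−1.763) = 6.000 + 0.6176 + 0.1715 = 6.789.
⟨E⟩ = 0.1289 ε, ⟨E²⟩ = 0.1478 ε².
C_V/k_B = (⟨E²⟩ − ⟨E⟩²)/(kT)² = (0.1478 − 0.01662)/0.7242 = 0.18.

0.18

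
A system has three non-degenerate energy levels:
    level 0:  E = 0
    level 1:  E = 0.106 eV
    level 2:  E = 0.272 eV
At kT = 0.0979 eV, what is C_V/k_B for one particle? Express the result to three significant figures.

Eᵢ/kT = 0, 1.0827, 2.7783.
Z = Σ e^(−Eᵢ/kT) = e^(−0) + e^(−1.0827) + e^(−2.7783) = 1.0000 + 0.33868 + 0.062144 = 1.4008.
⟨E⟩ = 0.037695 eV, ⟨E²⟩ = 0.0059988 eV².
C_V/k_B = (⟨E²⟩ − ⟨E⟩²)/(kT)² = (0.0059988 − 0.0014209)/0.0095844 = 0.478.

0.478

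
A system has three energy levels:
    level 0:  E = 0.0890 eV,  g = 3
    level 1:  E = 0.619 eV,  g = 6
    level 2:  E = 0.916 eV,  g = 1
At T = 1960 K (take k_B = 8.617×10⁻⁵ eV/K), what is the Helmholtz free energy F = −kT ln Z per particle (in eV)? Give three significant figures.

k_BT = 8.617×10⁻⁵ × 1960 K = 0.16889 eV.
Eᵢ/kT = 0.52697, 3.6651, 5.4236.
Z = Σ gᵢe^(−Eᵢ/kT) = 3·e^(−0.52697) + 6·e^(−3.6651) + 1·e^(−5.4236) = 1.7712 + 0.15361 + 0.0044112 = 1.9292.
F = −kT ln Z = −0.16889 × ln(1.9292) = −0.16889 × 0.65711 = -0.111 eV.

-0.111 eV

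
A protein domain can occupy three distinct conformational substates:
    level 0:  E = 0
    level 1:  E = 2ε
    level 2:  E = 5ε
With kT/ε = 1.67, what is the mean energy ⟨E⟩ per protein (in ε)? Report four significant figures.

Eᵢ/kT = 0, 1.19760, 2.99401.
Z = Σ e^(−Eᵢ/kT) = e^(−0) + e^(−1.19760) + e^(−2.99401) = 1.00000 + 0.301918 + 0.0500862 = 1.35200.
⟨E⟩ = Σ Eᵢ e^(−Eᵢ/kT) / Z = (0·1.00000 + 2·0.301918 + 5·0.0500862) / 1.35200 = 0.6319 ε.

0.6319 ε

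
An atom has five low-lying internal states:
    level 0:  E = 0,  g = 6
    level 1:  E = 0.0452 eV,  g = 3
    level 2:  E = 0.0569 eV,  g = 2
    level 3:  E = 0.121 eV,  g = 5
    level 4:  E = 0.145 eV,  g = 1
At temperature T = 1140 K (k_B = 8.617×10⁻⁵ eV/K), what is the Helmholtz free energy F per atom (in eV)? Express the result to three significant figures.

-0.233 eV

k_BT = 8.617×10⁻⁵ × 1140 K = 0.098234 eV.
Eᵢ/kT = 0, 0.46013, 0.57923, 1.2318, 1.4761.
Z = Σ gᵢe^(−Eᵢ/kT) = 6·e^(−0) + 3·e^(−0.46013) + 2·e^(−0.57923) + 5·e^(−1.2318) + 1·e^(−1.4761) = 6.0000 + 1.8936 + 1.1207 + 1.4588 + 0.22853 = 10.702.
F = −kT ln Z = −0.098234 × ln(10.702) = −0.098234 × 2.3704 = -0.233 eV.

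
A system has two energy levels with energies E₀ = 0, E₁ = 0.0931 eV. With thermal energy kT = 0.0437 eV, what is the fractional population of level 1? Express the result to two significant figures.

Eᵢ/kT = 0, 2.130.
Z = Σ e^(−Eᵢ/kT) = e^(−0) + e^(−2.130) = 1.000 + 0.1188 = 1.119.
P₁ = e^(−E₁/kT) / Z = 0.1188/1.119 = 0.11.

0.11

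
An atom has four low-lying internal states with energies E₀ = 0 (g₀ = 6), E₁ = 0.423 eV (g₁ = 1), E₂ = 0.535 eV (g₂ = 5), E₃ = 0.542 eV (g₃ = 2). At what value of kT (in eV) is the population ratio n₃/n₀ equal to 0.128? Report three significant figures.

n₃/n₀ = (g₃/g₀) exp[−(E₃−E₀)/kT] = 0.128.
⇒ (E₃−E₀)/kT = ln((2/6)/0.128) = ln(2.6042) = 0.95713.
kT = 0.542 eV / 0.95713 = 0.566 eV.

0.566 eV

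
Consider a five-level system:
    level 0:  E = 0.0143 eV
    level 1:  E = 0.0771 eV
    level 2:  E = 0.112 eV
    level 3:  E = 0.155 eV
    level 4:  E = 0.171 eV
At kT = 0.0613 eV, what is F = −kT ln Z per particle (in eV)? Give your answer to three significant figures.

-0.0197 eV

Eᵢ/kT = 0.23328, 1.2577, 1.8271, 2.5285, 2.7896.
Z = Σ e^(−Eᵢ/kT) = e^(−0.23328) + e^(−1.2577) + e^(−1.8271) + e^(−2.5285) + e^(−2.7896) = 0.79193 + 0.28431 + 0.16088 + 0.079779 + 0.061446 = 1.3783.
F = −kT ln Z = −0.0613 × ln(1.3783) = −0.0613 × 0.32085 = -0.0197 eV.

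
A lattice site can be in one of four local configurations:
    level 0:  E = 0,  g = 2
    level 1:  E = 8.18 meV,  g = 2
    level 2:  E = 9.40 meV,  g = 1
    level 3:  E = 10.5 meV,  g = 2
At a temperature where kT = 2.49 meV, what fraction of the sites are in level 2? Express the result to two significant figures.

Eᵢ/kT = 0, 3.285, 3.775, 4.217.
Z = Σ gᵢe^(−Eᵢ/kT) = 2·e^(−0) + 2·e^(−3.285) + 1·e^(−3.775) + 2·e^(−4.217) = 2.000 + 0.07488 + 0.02294 + 0.02949 = 2.127.
P₂ = g₂ e^(−E₂/kT) / Z = 0.02294/2.127 = 0.011.

0.011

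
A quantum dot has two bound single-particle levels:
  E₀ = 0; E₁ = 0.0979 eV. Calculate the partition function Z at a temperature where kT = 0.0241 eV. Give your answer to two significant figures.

Z = 1.0

Eᵢ/kT = 0, 4.062.
Z = Σ e^(−Eᵢ/kT) = e^(−0) + e^(−4.062) = 1.000 + 0.01721 = 1.017.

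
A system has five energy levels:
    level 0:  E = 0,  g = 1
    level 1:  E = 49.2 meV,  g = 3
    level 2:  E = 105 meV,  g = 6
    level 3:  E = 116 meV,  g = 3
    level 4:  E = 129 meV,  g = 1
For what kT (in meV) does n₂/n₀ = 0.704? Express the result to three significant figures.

n₂/n₀ = (g₂/g₀) exp[−(E₂−E₀)/kT] = 0.704.
⇒ (E₂−E₀)/kT = ln((6/1)/0.704) = ln(8.5227) = 2.1427.
kT = 105 meV / 2.1427 = 49.0 meV.

49.0 meV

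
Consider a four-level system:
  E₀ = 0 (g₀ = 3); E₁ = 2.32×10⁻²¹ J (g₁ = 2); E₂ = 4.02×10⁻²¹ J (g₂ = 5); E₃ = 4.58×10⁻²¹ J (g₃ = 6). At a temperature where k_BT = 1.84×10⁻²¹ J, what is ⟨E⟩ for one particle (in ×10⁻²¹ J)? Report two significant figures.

Eᵢ/kT = 0, 1.261, 2.185, 2.489.
Z = Σ gᵢe^(−Eᵢ/kT) = 3·e^(−0) + 2·e^(−1.261) + 5·e^(−2.185) + 6·e^(−2.489) = 3.000 + 0.5667 + 0.5624 + 0.4980 = 4.627.
⟨E⟩ = Σ Eᵢ gᵢe^(−Eᵢ/kT) / Z = (0·3.000 + 2.32·0.5667 + 4.02·0.5624 + 4.58·0.4980) / 4.627 = 1.3 ×10⁻²¹ J.

1.3 ×10⁻²¹ J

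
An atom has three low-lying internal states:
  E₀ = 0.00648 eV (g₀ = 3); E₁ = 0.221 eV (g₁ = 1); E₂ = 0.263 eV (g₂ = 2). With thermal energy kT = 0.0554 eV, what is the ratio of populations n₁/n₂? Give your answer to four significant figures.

n₁/n₂ = (g₁/g₂) exp[−(E₁−E₂)/kT] = (1/2) × exp(−(-0.042 eV)/(0.0554 eV)) = (1/2) × exp(0.758123) = 1.067.

1.067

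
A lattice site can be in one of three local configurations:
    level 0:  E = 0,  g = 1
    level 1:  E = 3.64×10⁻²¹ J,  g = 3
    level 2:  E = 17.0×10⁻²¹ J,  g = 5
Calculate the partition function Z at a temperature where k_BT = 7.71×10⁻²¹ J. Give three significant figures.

Z = 3.42

Eᵢ/kT = 0, 0.47211, 2.2049.
Z = Σ gᵢe^(−Eᵢ/kT) = 1·e^(−0) + 3·e^(−0.47211) + 5·e^(−2.2049) = 1.0000 + 1.8711 + 0.55131 = 3.4224.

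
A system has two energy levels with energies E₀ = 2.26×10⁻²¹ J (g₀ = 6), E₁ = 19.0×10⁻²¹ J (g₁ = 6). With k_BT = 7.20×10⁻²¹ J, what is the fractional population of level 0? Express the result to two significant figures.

0.91

Eᵢ/kT = 0.3139, 2.639.
Z = Σ gᵢe^(−Eᵢ/kT) = 6·e^(−0.3139) + 6·e^(−2.639) = 4.384 + 0.4286 = 4.813.
P₀ = g₀ e^(−E₀/kT) / Z = 4.384/4.813 = 0.91.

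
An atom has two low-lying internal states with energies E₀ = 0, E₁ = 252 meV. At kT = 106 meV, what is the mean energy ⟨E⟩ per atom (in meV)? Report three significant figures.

21.4 meV

Eᵢ/kT = 0, 2.3774.
Z = Σ e^(−Eᵢ/kT) = e^(−0) + e^(−2.3774) = 1.0000 + 0.092792 = 1.0928.
⟨E⟩ = Σ Eᵢ e^(−Eᵢ/kT) / Z = (0·1.0000 + 252·0.092792) / 1.0928 = 21.4 meV.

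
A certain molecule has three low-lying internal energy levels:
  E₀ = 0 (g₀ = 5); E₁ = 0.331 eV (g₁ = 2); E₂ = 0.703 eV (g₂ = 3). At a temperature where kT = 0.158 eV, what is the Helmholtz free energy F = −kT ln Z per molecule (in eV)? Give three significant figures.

-0.263 eV

Eᵢ/kT = 0, 2.0949, 4.4494.
Z = Σ gᵢe^(−Eᵢ/kT) = 5·e^(−0) + 2·e^(−2.0949) + 3·e^(−4.4494) = 5.0000 + 0.24617 + 0.035057 = 5.2812.
F = −kT ln Z = −0.158 × ln(5.2812) = −0.158 × 1.6642 = -0.263 eV.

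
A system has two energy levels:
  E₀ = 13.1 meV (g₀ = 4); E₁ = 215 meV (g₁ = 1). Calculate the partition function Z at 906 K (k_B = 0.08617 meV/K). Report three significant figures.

Z = 3.45

k_BT = 0.08617 × 906 K = 78.070 meV.
Eᵢ/kT = 0.16780, 2.7539.
Z = Σ gᵢe^(−Eᵢ/kT) = 4·e^(−0.16780) + 1·e^(−2.7539) = 3.3821 + 0.063679 = 3.4458.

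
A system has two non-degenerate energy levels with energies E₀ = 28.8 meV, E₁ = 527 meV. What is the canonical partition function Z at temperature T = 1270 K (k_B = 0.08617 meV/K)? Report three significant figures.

Z = 0.777

k_BT = 0.08617 × 1270 K = 109.44 meV.
Eᵢ/kT = 0.26316, 4.8154.
Z = Σ e^(−Eᵢ/kT) = e^(−0.26316) + e^(−4.8154) = 0.76862 + 0.0081040 = 0.77672.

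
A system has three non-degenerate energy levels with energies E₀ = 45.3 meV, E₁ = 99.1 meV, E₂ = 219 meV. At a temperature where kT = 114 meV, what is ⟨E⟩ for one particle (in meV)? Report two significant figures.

Eᵢ/kT = 0.3974, 0.8693, 1.921.
Z = Σ e^(−Eᵢ/kT) = e^(−0.3974) + e^(−0.8693) + e^(−1.921) = 0.6721 + 0.4192 + 0.1465 = 1.238.
⟨E⟩ = Σ Eᵢ e^(−Eᵢ/kT) / Z = (45.3·0.6721 + 99.1·0.4192 + 219·0.1465) / 1.238 = 84 meV.

84 meV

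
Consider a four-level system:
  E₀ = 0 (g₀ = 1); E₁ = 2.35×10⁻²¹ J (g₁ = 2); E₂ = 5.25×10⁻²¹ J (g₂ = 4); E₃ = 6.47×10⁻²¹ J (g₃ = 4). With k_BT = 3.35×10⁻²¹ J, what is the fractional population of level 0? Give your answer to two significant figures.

0.29

Eᵢ/kT = 0, 0.7015, 1.567, 1.931.
Z = Σ gᵢe^(−Eᵢ/kT) = 1·e^(−0) + 2·e^(−0.7015) + 4·e^(−1.567) + 4·e^(−1.931) = 1.000 + 0.9917 + 0.8347 + 0.5800 = 3.406.
P₀ = g₀ e^(−E₀/kT) / Z = 1.000/3.406 = 0.29.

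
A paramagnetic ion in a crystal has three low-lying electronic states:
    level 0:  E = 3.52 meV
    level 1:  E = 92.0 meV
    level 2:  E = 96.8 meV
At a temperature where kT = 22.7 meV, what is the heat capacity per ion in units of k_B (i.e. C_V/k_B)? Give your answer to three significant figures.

0.545

Eᵢ/kT = 0.15507, 4.0529, 4.2643.
Z = Σ e^(−Eᵢ/kT) = e^(−0.15507) + e^(−4.0529) + e^(−4.2643) = 0.85636 + 0.017372 + 0.014062 = 0.88779.
⟨E⟩ = 6.7289 meV, ⟨E²⟩ = 325.99 meV².
C_V/k_B = (⟨E²⟩ − ⟨E⟩²)/(kT)² = (325.99 − 45.278)/515.29 = 0.545.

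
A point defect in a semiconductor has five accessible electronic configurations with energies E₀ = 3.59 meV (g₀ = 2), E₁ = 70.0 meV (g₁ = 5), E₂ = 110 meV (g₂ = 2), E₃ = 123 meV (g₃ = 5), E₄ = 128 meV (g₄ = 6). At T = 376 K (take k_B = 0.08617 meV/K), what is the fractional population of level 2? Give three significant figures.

0.0252

k_BT = 0.08617 × 376 K = 32.400 meV.
Eᵢ/kT = 0.11080, 2.1605, 3.3951, 3.7963, 3.9506.
Z = Σ gᵢe^(−Eᵢ/kT) = 2·e^(−0.11080) + 5·e^(−2.1605) + 2·e^(−3.3951) + 5·e^(−3.7963) + 6·e^(−3.9506) = 1.7902 + 0.57634 + 0.067074 + 0.11227 + 0.11546 = 2.6613.
P₂ = g₂ e^(−E₂/kT) / Z = 0.067074/2.6613 = 0.0252.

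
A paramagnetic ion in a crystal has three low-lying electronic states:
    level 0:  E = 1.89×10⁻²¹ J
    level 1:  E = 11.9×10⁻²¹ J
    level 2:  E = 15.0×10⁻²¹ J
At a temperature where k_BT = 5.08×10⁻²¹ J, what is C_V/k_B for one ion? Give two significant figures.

0.71

Eᵢ/kT = 0.3720, 2.343, 2.953.
Z = Σ e^(−Eᵢ/kT) = e^(−0.3720) + e^(−2.343) + e^(−2.953) = 0.6894 + 0.09604 + 0.05218 = 0.8376.
⟨E⟩ = 3.855, ⟨E²⟩ = 33.19.
C_V/k_B = (⟨E²⟩ − ⟨E⟩²)/(kT)² = (33.19 − 14.86)/25.81 = 0.71.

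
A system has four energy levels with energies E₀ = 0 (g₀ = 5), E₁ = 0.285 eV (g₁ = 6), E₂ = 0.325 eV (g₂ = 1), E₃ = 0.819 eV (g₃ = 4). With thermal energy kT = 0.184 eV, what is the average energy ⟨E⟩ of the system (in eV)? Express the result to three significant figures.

0.0704 eV

Eᵢ/kT = 0, 1.5489, 1.7663, 4.4511.
Z = Σ gᵢe^(−Eᵢ/kT) = 5·e^(−0) + 6·e^(−1.5489) + 1·e^(−1.7663) + 4·e^(−4.4511) = 5.0000 + 1.2749 + 0.17096 + 0.046663 = 6.4925.
⟨E⟩ = Σ Eᵢ gᵢe^(−Eᵢ/kT) / Z = (0·5.0000 + 0.285·1.2749 + 0.325·0.17096 + 0.819·0.046663) / 6.4925 = 0.0704 eV.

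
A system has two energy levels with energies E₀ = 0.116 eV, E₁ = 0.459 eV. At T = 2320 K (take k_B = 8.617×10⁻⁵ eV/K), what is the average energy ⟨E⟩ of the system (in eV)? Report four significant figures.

k_BT = 8.617×10⁻⁵ × 2320 K = 0.199914 eV.
Eᵢ/kT = 0.580250, 2.29599.
Z = Σ e^(−Eᵢ/kT) = e^(−0.580250) + e^(−2.29599) = 0.559758 + 0.100662 = 0.660420.
⟨E⟩ = Σ Eᵢ e^(−Eᵢ/kT) / Z = (0.116·0.559758 + 0.459·0.100662) / 0.660420 = 0.1683 eV.

0.1683 eV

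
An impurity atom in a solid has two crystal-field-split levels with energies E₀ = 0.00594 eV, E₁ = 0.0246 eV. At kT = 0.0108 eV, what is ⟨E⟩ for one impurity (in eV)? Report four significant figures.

Eᵢ/kT = 0.550000, 2.27778.
Z = Σ e^(−Eᵢ/kT) = e^(−0.550000) + e^(−2.27778) = 0.576950 + 0.102512 = 0.679462.
⟨E⟩ = Σ Eᵢ e^(−Eᵢ/kT) / Z = (0.00594·0.576950 + 0.0246·0.102512) / 0.679462 = 0.008755 eV.

0.008755 eV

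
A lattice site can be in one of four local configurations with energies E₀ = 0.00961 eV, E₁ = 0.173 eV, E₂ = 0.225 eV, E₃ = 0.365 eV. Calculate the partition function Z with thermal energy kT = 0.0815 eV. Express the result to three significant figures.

Eᵢ/kT = 0.11791, 2.1227, 2.7607, 4.4785.
Z = Σ e^(−Eᵢ/kT) = e^(−0.11791) + e^(−2.1227) + e^(−2.7607) + e^(−4.4785) = 0.88878 + 0.11971 + 0.063247 + 0.011350 = 1.0831.

Z = 1.08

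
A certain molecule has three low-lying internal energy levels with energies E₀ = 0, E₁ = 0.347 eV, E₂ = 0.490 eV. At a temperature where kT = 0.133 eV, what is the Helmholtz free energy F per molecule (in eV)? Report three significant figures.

-0.0125 eV

Eᵢ/kT = 0, 2.6090, 3.6842.
Z = Σ e^(−Eᵢ/kT) = e^(−0) + e^(−2.6090) + e^(−3.6842) = 1.0000 + 0.073608 + 0.025117 = 1.0987.
F = −kT ln Z = −0.133 × ln(1.0987) = −0.133 × 0.094128 = -0.0125 eV.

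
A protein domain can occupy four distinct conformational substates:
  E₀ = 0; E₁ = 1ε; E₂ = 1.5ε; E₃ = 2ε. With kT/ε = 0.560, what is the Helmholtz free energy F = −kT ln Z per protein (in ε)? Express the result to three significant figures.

-0.131 ε

Eᵢ/kT = 0, 1.7857, 2.6786, 3.5714.
Z = Σ e^(−Eᵢ/kT) = e^(−0) + e^(−1.7857) + e^(−2.6786) + e^(−3.5714) = 1.0000 + 0.16768 + 0.068659 + 0.028116 = 1.2645.
F = −kT ln Z = −0.560 × ln(1.2645) = −0.560 × 0.23468 = -0.131 ε.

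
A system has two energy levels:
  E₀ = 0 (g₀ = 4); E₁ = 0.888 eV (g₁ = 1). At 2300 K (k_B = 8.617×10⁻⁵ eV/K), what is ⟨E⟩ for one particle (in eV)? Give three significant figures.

k_BT = 8.617×10⁻⁵ × 2300 K = 0.19819 eV.
Eᵢ/kT = 0, 4.4805.
Z = Σ gᵢe^(−Eᵢ/kT) = 4·e^(−0) + 1·e^(−4.4805) = 4.0000 + 0.011328 = 4.0113.
⟨E⟩ = Σ Eᵢ gᵢe^(−Eᵢ/kT) / Z = (0·4.0000 + 0.888·0.011328) / 4.0113 = 0.00251 eV.

0.00251 eV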